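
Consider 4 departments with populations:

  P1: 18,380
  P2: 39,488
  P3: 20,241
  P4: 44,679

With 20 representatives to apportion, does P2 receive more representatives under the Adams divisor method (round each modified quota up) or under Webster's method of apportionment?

Webster

Adams: P1 3, P2 6, P3 4, P4 7.
Webster: P1 3, P2 7, P3 3, P4 7.
P2 gets 6 under Adams and 7 under Webster.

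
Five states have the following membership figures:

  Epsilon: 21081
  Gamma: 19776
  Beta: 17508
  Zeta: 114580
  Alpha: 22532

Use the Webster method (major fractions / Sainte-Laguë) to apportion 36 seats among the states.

Epsilon=4, Gamma=4, Beta=3, Zeta=21, Alpha=4

Standard divisor 195477/36 ≈ 5429.917; standard quotas: Epsilon 3.882, Gamma 3.642, Beta 3.224, Zeta 21.102, Alpha 4.150.
Rounding to the nearest integer gives Epsilon 4, Gamma 4, Beta 3, Zeta 21, Alpha 4 — total 36, matching the house size, so no adjustment is needed.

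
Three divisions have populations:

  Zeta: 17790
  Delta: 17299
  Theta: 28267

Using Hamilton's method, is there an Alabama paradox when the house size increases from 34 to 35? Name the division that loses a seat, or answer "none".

none

At 34 seats: Zeta 10, Delta 9, Theta 15.
At 35 seats: Zeta 10, Delta 9, Theta 16.
No division's allocation decreased.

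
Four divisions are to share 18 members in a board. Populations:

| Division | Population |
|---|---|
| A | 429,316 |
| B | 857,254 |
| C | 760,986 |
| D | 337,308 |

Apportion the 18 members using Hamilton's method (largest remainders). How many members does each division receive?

Total 2384864; standard divisor 2384864/18 ≈ 132492.444.
Standard quotas: A 3.2403, B 6.4702, C 5.7436, D 2.5459.
Lower quotas: A 3, B 6, C 5, D 2 (sum 16, leaving 2 seats).
Remainders in descending order: C 0.7436, D 0.5459, B 0.4702, A 0.2403.
The surplus seats go to C, D.

A=3, B=6, C=6, D=3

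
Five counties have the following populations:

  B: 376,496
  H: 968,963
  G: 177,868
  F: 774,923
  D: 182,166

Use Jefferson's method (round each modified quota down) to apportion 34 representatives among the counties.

Standard divisor 2480416/34 ≈ 72953.412; standard quotas: B 5.161, H 13.282, G 2.438, F 10.622, D 2.497.
Rounding down gives 5, 13, 2, 10, 2 = 32 seats, so the divisor must be adjusted.
With modified divisor 66900: modified quotas B 5.628, H 14.484, G 2.659, F 11.583, D 2.723.
Rounding down: B 5, H 14, G 2, F 11, D 2 (total 34).

B 5; H 14; G 2; F 11; D 2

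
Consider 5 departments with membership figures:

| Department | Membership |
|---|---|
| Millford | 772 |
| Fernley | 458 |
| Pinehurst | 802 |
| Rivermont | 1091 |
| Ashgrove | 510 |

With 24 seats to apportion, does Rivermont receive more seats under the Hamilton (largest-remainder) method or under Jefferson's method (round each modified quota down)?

Jefferson

Hamilton: Millford 5, Fernley 3, Pinehurst 5, Rivermont 7, Ashgrove 4.
Jefferson: Millford 5, Fernley 3, Pinehurst 5, Rivermont 8, Ashgrove 3.
Rivermont gets 7 under Hamilton and 8 under Jefferson.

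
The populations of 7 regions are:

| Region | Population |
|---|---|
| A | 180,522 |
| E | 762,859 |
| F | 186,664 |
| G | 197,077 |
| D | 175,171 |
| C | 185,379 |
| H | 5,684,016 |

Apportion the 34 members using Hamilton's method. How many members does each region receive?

A=1; E=3; F=1; G=1; D=1; C=1; H=26

The standard divisor is 7371688/34 ≈ 216814.353.
Standard quotas: A 0.8326, E 3.5185, F 0.8609, G 0.9090, D 0.8079, C 0.8550, H 26.2161.
Lower quotas: A 0, E 3, F 0, G 0, D 0, C 0, H 26 (sum 29, leaving 5 seats).
Remainders in descending order: G 0.9090, F 0.8609, C 0.8550, A 0.8326, D 0.8079, E 0.5185, H 0.2161.
Largest remainders: G, F, C, A, D receive the extra seats.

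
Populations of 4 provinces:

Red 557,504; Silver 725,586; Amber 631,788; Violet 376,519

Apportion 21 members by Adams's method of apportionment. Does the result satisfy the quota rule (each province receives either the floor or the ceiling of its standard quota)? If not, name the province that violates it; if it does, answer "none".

none

Standard quotas: Red 5.109, Silver 6.650, Amber 5.790, Violet 3.451.
Adams allocation: Red 5, Silver 6, Amber 6, Violet 4.
Every allocation lies between the lower and upper quota.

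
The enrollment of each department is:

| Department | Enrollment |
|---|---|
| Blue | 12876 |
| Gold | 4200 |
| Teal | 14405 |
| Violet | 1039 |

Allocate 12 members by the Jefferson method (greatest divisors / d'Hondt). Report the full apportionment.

Blue: 5, Gold: 1, Teal: 6, Violet: 0

Standard divisor 32520/12 ≈ 2710; standard quotas: Blue 4.751, Gold 1.550, Teal 5.315, Violet 0.383.
Rounding down gives 4, 1, 5, 0 = 10 seats, so the divisor must be adjusted.
With modified divisor 2300: modified quotas Blue 5.598, Gold 1.826, Teal 6.263, Violet 0.452.
Rounding down: Blue 5, Gold 1, Teal 6, Violet 0 (total 12).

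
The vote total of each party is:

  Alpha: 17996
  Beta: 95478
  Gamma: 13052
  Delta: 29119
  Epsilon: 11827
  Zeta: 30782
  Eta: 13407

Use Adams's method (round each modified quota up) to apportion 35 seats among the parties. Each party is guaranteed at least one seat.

Standard divisor 211661/35 ≈ 6047.457; standard quotas: Alpha 2.976, Beta 15.788, Gamma 2.158, Delta 4.815, Epsilon 1.956, Zeta 5.090, Eta 2.217.
Rounding up gives 3, 16, 3, 5, 2, 6, 3 = 38 seats, so the divisor must be adjusted.
With modified divisor 6600: modified quotas Alpha 2.727, Beta 14.466, Gamma 1.978, Delta 4.412, Epsilon 1.792, Zeta 4.664, Eta 2.031.
Rounding up: Alpha 3, Beta 15, Gamma 2, Delta 5, Epsilon 2, Zeta 5, Eta 3 (total 35).

Alpha=3; Beta=15; Gamma=2; Delta=5; Epsilon=2; Zeta=5; Eta=3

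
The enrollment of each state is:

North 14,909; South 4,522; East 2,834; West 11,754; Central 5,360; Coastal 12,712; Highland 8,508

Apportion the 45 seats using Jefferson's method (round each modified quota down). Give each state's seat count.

Standard divisor 60599/45 ≈ 1346.644; standard quotas: North 11.071, South 3.358, East 2.104, West 8.728, Central 3.980, Coastal 9.440, Highland 6.318.
Rounding down gives 11, 3, 2, 8, 3, 9, 6 = 42 seats, so the divisor must be adjusted.
With modified divisor 1260: modified quotas North 11.833, South 3.589, East 2.249, West 9.329, Central 4.254, Coastal 10.089, Highland 6.752.
Rounding down: North 11, South 3, East 2, West 9, Central 4, Coastal 10, Highland 6 (total 45).

North=11; South=3; East=2; West=9; Central=4; Coastal=10; Highland=6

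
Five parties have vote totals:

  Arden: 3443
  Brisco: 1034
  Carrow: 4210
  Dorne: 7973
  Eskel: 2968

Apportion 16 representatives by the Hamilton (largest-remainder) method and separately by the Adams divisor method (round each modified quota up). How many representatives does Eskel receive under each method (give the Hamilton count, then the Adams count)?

Hamilton: Arden 3, Brisco 1, Carrow 3, Dorne 7, Eskel 2.
Adams: Arden 3, Brisco 1, Carrow 3, Dorne 6, Eskel 3.
Eskel gets 2 under Hamilton and 3 under Adams.

2 and 3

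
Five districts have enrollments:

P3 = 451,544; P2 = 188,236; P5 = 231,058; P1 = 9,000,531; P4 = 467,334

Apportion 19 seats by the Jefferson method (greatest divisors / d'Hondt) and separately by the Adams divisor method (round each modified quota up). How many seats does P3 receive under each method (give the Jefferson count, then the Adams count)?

0 and 1

Jefferson: P3 0, P2 0, P5 0, P1 19, P4 0.
Adams: P3 1, P2 1, P5 1, P1 15, P4 1.
P3 gets 0 under Jefferson and 1 under Adams.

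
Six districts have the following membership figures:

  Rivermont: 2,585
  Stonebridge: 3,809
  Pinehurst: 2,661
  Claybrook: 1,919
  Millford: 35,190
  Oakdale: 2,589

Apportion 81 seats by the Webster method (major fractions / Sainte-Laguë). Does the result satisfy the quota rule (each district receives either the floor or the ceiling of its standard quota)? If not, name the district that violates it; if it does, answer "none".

Millford

Standard quotas: Rivermont 4.295, Stonebridge 6.328, Pinehurst 4.421, Claybrook 3.188, Millford 58.466, Oakdale 4.301.
Webster allocation: Rivermont 4, Stonebridge 6, Pinehurst 4, Claybrook 3, Millford 60, Oakdale 4.
Millford has quota 58.466 (lower 58, upper 59) but receives 60 — outside the quota interval.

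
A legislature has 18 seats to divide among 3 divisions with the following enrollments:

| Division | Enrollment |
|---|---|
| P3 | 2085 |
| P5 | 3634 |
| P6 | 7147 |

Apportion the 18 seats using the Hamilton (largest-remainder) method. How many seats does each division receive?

Standard divisor: 12866 ÷ 18 ≈ 714.778.
Standard quotas: P3 2.9170, P5 5.0841, P6 9.9989.
Lower quotas: P3 2, P5 5, P6 9 (sum 16, leaving 2 seats).
Remainders in descending order: P6 0.9989, P3 0.9170, P5 0.0841.
The surplus seats go to P6, P3.

P3: 3, P5: 5, P6: 10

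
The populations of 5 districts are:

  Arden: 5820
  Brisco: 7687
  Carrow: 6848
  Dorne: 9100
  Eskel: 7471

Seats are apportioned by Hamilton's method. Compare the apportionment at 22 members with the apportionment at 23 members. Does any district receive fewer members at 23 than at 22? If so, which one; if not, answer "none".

At 22 seats: Arden 4, Brisco 5, Carrow 4, Dorne 5, Eskel 4.
At 23 seats: Arden 3, Brisco 5, Carrow 4, Dorne 6, Eskel 5.
Arden drops from 4 to 3.

Arden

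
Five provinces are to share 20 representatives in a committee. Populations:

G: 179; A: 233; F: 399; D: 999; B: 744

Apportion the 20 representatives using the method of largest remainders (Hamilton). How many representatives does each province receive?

G=1, A=2, F=3, D=8, B=6

Total 2554; standard divisor 2554/20 ≈ 127.7.
Standard quotas: G 1.402, A 1.825, F 3.125, D 7.823, B 5.826.
Lower quotas: G 1, A 1, F 3, D 7, B 5 (sum 17, leaving 3 seats).
Remainders in descending order: B 0.826, A 0.825, D 0.823, G 0.402, F 0.125.
The surplus seats go to B, A, D.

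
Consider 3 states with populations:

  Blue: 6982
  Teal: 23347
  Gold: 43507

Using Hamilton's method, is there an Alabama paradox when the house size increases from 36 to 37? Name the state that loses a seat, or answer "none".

Blue

At 36 seats: Blue 4, Teal 11, Gold 21.
At 37 seats: Blue 3, Teal 12, Gold 22.
Blue drops from 4 to 3.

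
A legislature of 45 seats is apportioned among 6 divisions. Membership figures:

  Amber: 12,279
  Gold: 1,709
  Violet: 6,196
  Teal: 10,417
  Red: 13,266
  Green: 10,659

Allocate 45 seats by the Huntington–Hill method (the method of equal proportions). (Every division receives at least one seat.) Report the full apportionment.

Amber: 10, Gold: 1, Violet: 5, Teal: 9, Red: 11, Green: 9

With divisor 1218: modified quotas Amber 10.081, Gold 1.403, Violet 5.087, Teal 8.553, Red 10.892, Green 8.751.
Geometric-mean thresholds: Amber √(10·11)=10.488, Gold √(1·2)=1.414, Violet √(5·6)=5.477, Teal √(8·9)=8.485, Red √(10·11)=10.488, Green √(8·9)=8.485.
Each quota rounded against its threshold gives Amber 10, Gold 1, Violet 5, Teal 9, Red 11, Green 9 (total 45).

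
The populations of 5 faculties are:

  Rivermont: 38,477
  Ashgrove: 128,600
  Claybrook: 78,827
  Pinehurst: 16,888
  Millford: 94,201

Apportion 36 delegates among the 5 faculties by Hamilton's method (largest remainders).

Rivermont 4, Ashgrove 13, Claybrook 8, Pinehurst 2, Millford 9

The standard divisor is 356993/36 ≈ 9916.472.
Standard quotas: Rivermont 3.8801, Ashgrove 12.9683, Claybrook 7.9491, Pinehurst 1.7030, Millford 9.4994.
Lower quotas: Rivermont 3, Ashgrove 12, Claybrook 7, Pinehurst 1, Millford 9 (sum 32, leaving 4 seats).
Remainders in descending order: Ashgrove 0.9683, Claybrook 0.9491, Rivermont 0.8801, Pinehurst 0.7030, Millford 0.4994.
The surplus seats go to Ashgrove, Claybrook, Rivermont, Pinehurst.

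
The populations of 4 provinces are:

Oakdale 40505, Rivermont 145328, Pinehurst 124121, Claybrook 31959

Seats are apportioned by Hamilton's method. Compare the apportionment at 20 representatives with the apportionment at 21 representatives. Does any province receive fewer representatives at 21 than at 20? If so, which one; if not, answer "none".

At 20 seats: Oakdale 2, Rivermont 9, Pinehurst 7, Claybrook 2.
At 21 seats: Oakdale 2, Rivermont 9, Pinehurst 8, Claybrook 2.
No province's allocation decreased.

none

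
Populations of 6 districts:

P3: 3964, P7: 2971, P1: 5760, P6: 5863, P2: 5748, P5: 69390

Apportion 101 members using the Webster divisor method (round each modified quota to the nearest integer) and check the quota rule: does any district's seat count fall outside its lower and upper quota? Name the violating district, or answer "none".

P5

Standard quotas: P3 4.273, P7 3.203, P1 6.209, P6 6.320, P2 6.196, P5 74.799.
Webster allocation: P3 4, P7 3, P1 6, P6 6, P2 6, P5 76.
P5 has quota 74.799 (lower 74, upper 75) but receives 76 — outside the quota interval.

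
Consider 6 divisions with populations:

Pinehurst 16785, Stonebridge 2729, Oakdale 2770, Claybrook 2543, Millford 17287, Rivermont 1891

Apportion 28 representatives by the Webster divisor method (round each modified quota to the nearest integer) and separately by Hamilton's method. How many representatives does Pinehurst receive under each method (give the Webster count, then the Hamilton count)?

10 and 11

Webster: Pinehurst 10, Stonebridge 2, Oakdale 2, Claybrook 2, Millford 11, Rivermont 1.
Hamilton: Pinehurst 11, Stonebridge 2, Oakdale 2, Claybrook 1, Millford 11, Rivermont 1.
Pinehurst gets 10 under Webster and 11 under Hamilton.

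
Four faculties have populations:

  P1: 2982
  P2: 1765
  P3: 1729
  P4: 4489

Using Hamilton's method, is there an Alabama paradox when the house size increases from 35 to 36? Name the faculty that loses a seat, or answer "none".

At 35 seats: P1 9, P2 6, P3 6, P4 14.
At 36 seats: P1 10, P2 6, P3 5, P4 15.
P3 drops from 6 to 5.

P3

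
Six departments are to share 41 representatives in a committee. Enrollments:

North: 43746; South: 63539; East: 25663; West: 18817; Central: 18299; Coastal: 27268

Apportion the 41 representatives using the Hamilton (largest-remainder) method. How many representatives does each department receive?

North 9, South 13, East 5, West 4, Central 4, Coastal 6

Total 197332; standard divisor 197332/41 ≈ 4812.976.
Standard quotas: North 9.0892, South 13.2016, East 5.3320, West 3.9096, Central 3.8020, Coastal 5.6655.
Lower quotas: North 9, South 13, East 5, West 3, Central 3, Coastal 5 (sum 38, leaving 3 seats).
Remainders in descending order: West 0.9096, Central 0.8020, Coastal 0.6655, East 0.3320, South 0.2016, North 0.0892.
The surplus seats go to West, Central, Coastal.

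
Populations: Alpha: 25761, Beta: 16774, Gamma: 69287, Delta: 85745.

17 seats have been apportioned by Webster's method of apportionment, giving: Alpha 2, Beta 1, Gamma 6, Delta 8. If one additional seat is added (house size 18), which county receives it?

Priority for the next seat is population ÷ (current seats + 0.5).
Priorities: Alpha 10304.400, Beta 11182.667, Gamma 10659.538, Delta 10087.647.
Highest priority: Beta.

Beta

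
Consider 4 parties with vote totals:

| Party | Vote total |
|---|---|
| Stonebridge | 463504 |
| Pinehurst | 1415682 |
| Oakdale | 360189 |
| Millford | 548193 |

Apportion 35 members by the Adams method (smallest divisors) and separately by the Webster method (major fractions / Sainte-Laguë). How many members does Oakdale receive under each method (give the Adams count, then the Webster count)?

Adams: Stonebridge 6, Pinehurst 17, Oakdale 5, Millford 7.
Webster: Stonebridge 6, Pinehurst 18, Oakdale 4, Millford 7.
Oakdale gets 5 under Adams and 4 under Webster.

5 and 4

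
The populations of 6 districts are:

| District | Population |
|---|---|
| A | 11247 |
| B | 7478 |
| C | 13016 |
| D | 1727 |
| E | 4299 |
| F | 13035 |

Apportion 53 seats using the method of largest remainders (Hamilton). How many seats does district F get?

Total 50802; standard divisor 50802/53 ≈ 958.528.
Standard quotas: A 11.7336, B 7.8015, C 13.5792, D 1.8017, E 4.4850, F 13.5990.
Lower quotas: A 11, B 7, C 13, D 1, E 4, F 13 (sum 49, leaving 4 seats).
Remainders in descending order: D 0.8017, B 0.8015, A 0.7336, F 0.5990, C 0.5792, E 0.4850.
The surplus seats go to D, B, A, F.
F receives 14.

14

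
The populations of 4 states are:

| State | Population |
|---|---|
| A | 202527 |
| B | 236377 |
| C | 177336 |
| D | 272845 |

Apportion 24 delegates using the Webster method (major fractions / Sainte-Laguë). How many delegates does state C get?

Standard divisor 889085/24 ≈ 37045.208; standard quotas: A 5.467, B 6.381, C 4.787, D 7.365.
Rounding to the nearest integer gives 5, 6, 5, 7 = 23 seats, so the divisor must be adjusted.
With modified divisor 36600: modified quotas A 5.534, B 6.458, C 4.845, D 7.455.
Rounding to the nearest integer: A 6, B 6, C 5, D 7 (total 24).
C receives 5.

5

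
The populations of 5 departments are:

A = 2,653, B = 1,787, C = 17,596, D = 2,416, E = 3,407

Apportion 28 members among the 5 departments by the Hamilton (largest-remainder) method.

A=3; B=2; C=18; D=2; E=3

Total 27859; standard divisor 27859/28 ≈ 994.964.
Standard quotas: A 2.6664, B 1.7960, C 17.6851, D 2.4282, E 3.4242.
Lower quotas: A 2, B 1, C 17, D 2, E 3 (sum 25, leaving 3 seats).
Remainders in descending order: B 0.7960, C 0.6851, A 0.6664, D 0.4282, E 0.4242.
The surplus seats go to B, C, A.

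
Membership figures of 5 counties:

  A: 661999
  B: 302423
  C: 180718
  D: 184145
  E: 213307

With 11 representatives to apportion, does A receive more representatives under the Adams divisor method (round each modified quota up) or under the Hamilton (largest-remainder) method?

Adams: A 4, B 2, C 1, D 2, E 2.
Hamilton: A 5, B 2, C 1, D 1, E 2.
A gets 4 under Adams and 5 under Hamilton.

Hamilton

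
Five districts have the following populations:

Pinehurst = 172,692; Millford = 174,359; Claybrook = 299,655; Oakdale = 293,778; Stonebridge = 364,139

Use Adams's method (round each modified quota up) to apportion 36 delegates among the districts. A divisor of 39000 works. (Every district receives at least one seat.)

Pinehurst 5; Millford 5; Claybrook 8; Oakdale 8; Stonebridge 10

With modified divisor 39000: modified quotas Pinehurst 4.428, Millford 4.471, Claybrook 7.683, Oakdale 7.533, Stonebridge 9.337.
Rounding up: Pinehurst 5, Millford 5, Claybrook 8, Oakdale 8, Stonebridge 10 (total 36).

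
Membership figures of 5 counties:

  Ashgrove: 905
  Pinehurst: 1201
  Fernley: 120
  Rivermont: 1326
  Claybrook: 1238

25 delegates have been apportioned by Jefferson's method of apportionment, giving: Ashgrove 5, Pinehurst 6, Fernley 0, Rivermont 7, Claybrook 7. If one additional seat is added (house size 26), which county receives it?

Pinehurst

Priority for the next seat is population ÷ (current seats + 1).
Priorities: Ashgrove 150.833, Pinehurst 171.571, Fernley 120.000, Rivermont 165.750, Claybrook 154.750.
Highest priority: Pinehurst.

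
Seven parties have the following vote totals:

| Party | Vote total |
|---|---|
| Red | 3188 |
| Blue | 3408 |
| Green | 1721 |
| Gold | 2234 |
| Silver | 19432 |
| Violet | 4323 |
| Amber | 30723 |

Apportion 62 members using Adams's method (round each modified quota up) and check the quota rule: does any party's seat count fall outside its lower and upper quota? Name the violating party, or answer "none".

Amber

Standard quotas: Red 3.040, Blue 3.249, Green 1.641, Gold 2.130, Silver 18.527, Violet 4.122, Amber 29.292.
Adams allocation: Red 3, Blue 4, Green 2, Gold 3, Silver 18, Violet 4, Amber 28.
Amber has quota 29.292 (lower 29, upper 30) but receives 28 — outside the quota interval.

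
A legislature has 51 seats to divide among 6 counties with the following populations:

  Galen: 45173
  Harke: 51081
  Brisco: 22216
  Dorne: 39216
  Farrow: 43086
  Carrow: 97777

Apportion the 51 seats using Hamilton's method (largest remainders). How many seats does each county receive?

Total 298549; standard divisor 298549/51 ≈ 5853.902.
Standard quotas: Galen 7.7167, Harke 8.7260, Brisco 3.7951, Dorne 6.6991, Farrow 7.3602, Carrow 16.7029.
Lower quotas: Galen 7, Harke 8, Brisco 3, Dorne 6, Farrow 7, Carrow 16 (sum 47, leaving 4 seats).
Remainders in descending order: Brisco 0.7951, Harke 0.7260, Galen 0.7167, Carrow 0.7029, Dorne 0.6991, Farrow 0.3602.
Largest remainders: Brisco, Harke, Galen, Carrow receive the extra seats.

Galen 8; Harke 9; Brisco 4; Dorne 6; Farrow 7; Carrow 17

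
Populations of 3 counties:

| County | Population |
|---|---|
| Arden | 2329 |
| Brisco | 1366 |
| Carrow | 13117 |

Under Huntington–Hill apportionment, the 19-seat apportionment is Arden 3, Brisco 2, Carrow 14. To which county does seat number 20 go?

Carrow

Priority for the next seat is population ÷ (√(s·(s+1))).
Priorities: Arden 672.324, Brisco 557.667, Carrow 905.159.
Highest priority: Carrow.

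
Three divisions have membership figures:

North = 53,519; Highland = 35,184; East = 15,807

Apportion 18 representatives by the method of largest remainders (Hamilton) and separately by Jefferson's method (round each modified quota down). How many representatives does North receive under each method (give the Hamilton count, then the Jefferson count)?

Hamilton: North 9, Highland 6, East 3.
Jefferson: North 10, Highland 6, East 2.
North gets 9 under Hamilton and 10 under Jefferson.

9 and 10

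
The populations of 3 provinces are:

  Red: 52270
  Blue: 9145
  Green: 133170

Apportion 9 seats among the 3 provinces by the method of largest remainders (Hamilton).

Red: 2, Blue: 1, Green: 6

The standard divisor is 194585/9 ≈ 21620.556.
Standard quotas: Red 2.4176, Blue 0.4230, Green 6.1594.
Lower quotas: Red 2, Blue 0, Green 6 (sum 8, leaving 1 seat).
Remainders in descending order: Blue 0.4230, Red 0.4176, Green 0.1594.
Largest remainder: Blue receives the extra seat.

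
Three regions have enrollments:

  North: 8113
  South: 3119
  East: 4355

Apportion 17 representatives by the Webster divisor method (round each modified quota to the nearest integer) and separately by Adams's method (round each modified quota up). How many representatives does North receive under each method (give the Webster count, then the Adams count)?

Webster: North 9, South 3, East 5.
Adams: North 8, South 4, East 5.
North gets 9 under Webster and 8 under Adams.

9 and 8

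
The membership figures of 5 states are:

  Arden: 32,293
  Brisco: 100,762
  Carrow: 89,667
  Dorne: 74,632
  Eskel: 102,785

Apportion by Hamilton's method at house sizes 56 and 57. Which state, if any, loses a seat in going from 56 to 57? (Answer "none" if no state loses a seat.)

At 56 seats: Arden 5, Brisco 14, Carrow 13, Dorne 10, Eskel 14.
At 57 seats: Arden 4, Brisco 14, Carrow 13, Dorne 11, Eskel 15.
Arden drops from 5 to 4.

Arden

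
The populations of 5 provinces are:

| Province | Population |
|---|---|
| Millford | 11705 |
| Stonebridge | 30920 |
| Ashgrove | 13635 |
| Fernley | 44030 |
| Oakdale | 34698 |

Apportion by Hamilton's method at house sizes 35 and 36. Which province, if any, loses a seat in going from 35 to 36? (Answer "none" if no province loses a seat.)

At 35 seats: Millford 3, Stonebridge 8, Ashgrove 4, Fernley 11, Oakdale 9.
At 36 seats: Millford 3, Stonebridge 8, Ashgrove 4, Fernley 12, Oakdale 9.
No province's allocation decreased.

none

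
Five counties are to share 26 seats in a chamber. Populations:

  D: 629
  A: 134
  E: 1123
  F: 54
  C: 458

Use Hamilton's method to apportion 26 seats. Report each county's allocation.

Total 2398; standard divisor 2398/26 ≈ 92.231.
Standard quotas: D 6.820, A 1.453, E 12.176, F 0.585, C 4.966.
Lower quotas: D 6, A 1, E 12, F 0, C 4 (sum 23, leaving 3 seats).
Remainders in descending order: C 0.966, D 0.820, F 0.585, A 0.453, E 0.176.
Largest remainders: C, D, F receive the extra seats.

D: 7, A: 1, E: 12, F: 1, C: 5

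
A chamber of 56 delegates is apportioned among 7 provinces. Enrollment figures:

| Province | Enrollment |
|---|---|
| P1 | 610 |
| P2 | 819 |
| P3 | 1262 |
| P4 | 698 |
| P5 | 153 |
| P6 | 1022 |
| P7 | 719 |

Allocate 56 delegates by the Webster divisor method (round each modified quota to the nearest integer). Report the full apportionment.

P1=6, P2=9, P3=13, P4=7, P5=2, P6=11, P7=8

Standard divisor 5283/56 ≈ 94.339; standard quotas: P1 6.466, P2 8.681, P3 13.377, P4 7.399, P5 1.622, P6 10.833, P7 7.621.
Rounding to the nearest integer gives P1 6, P2 9, P3 13, P4 7, P5 2, P6 11, P7 8 — total 56, matching the house size, so no adjustment is needed.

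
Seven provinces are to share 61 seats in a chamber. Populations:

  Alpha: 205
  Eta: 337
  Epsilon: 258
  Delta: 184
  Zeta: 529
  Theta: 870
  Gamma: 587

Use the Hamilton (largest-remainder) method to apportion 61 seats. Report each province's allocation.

Alpha 4; Eta 7; Epsilon 5; Delta 4; Zeta 11; Theta 18; Gamma 12

Standard divisor: 2970 ÷ 61 ≈ 48.689.
Standard quotas: Alpha 4.210, Eta 6.922, Epsilon 5.299, Delta 3.779, Zeta 10.865, Theta 17.869, Gamma 12.056.
Lower quotas: Alpha 4, Eta 6, Epsilon 5, Delta 3, Zeta 10, Theta 17, Gamma 12 (sum 57, leaving 4 seats).
Remainders in descending order: Eta 0.922, Theta 0.869, Zeta 0.865, Delta 0.779, Epsilon 0.299, Alpha 0.210, Gamma 0.056.
Largest remainders: Eta, Theta, Zeta, Delta receive the extra seats.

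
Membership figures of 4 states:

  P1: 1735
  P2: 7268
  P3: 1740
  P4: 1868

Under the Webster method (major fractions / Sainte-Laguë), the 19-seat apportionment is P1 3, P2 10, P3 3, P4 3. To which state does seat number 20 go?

Priority for the next seat is population ÷ (current seats + 0.5).
Priorities: P1 495.714, P2 692.190, P3 497.143, P4 533.714.
Highest priority: P2.

P2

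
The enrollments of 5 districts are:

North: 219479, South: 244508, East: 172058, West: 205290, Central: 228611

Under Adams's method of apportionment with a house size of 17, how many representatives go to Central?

Standard divisor 1069946/17 ≈ 62938; standard quotas: North 3.487, South 3.885, East 2.734, West 3.262, Central 3.632.
Rounding up gives 4, 4, 3, 4, 4 = 19 seats, so the divisor must be adjusted.
With modified divisor 74700: modified quotas North 2.938, South 3.273, East 2.303, West 2.748, Central 3.060.
Rounding up: North 3, South 4, East 3, West 3, Central 4 (total 17).
Central receives 4.

4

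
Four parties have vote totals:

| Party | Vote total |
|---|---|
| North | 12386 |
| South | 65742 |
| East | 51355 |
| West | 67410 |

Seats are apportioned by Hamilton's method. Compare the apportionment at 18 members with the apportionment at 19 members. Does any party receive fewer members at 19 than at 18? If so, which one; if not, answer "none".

At 18 seats: North 1, South 6, East 5, West 6.
At 19 seats: North 1, South 6, East 5, West 7.
No party's allocation decreased.

none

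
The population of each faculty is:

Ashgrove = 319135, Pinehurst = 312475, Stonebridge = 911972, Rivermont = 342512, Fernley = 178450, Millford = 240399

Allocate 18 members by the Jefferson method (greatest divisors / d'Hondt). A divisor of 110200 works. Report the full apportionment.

With modified divisor 110200: modified quotas Ashgrove 2.896, Pinehurst 2.836, Stonebridge 8.276, Rivermont 3.108, Fernley 1.619, Millford 2.181.
Rounding down: Ashgrove 2, Pinehurst 2, Stonebridge 8, Rivermont 3, Fernley 1, Millford 2 (total 18).

Ashgrove=2; Pinehurst=2; Stonebridge=8; Rivermont=3; Fernley=1; Millford=2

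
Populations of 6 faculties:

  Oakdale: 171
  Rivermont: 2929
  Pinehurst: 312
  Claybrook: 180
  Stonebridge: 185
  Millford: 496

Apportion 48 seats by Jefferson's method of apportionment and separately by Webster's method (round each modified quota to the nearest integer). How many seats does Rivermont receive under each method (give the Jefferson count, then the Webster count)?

Jefferson: Oakdale 2, Rivermont 34, Pinehurst 3, Claybrook 2, Stonebridge 2, Millford 5.
Webster: Oakdale 2, Rivermont 33, Pinehurst 3, Claybrook 2, Stonebridge 2, Millford 6.
Rivermont gets 34 under Jefferson and 33 under Webster.

34 and 33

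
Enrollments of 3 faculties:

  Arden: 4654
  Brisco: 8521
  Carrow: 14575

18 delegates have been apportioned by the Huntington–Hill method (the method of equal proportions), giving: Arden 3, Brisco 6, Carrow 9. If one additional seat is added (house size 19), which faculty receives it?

Priority for the next seat is population ÷ (√(s·(s+1))).
Priorities: Arden 1343.494, Brisco 1314.819, Carrow 1536.340.
Highest priority: Carrow.

Carrow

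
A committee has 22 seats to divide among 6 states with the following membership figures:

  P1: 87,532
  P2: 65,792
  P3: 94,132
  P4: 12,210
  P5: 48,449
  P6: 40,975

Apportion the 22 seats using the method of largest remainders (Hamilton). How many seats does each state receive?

P1 5, P2 4, P3 6, P4 1, P5 3, P6 3

Standard divisor: 349090 ÷ 22 ≈ 15867.727.
Standard quotas: P1 5.5164, P2 4.1463, P3 5.9323, P4 0.7695, P5 3.0533, P6 2.5823.
Lower quotas: P1 5, P2 4, P3 5, P4 0, P5 3, P6 2 (sum 19, leaving 3 seats).
Remainders in descending order: P3 0.9323, P4 0.7695, P6 0.5823, P1 0.5164, P2 0.1463, P5 0.0533.
The surplus seats go to P3, P4, P6.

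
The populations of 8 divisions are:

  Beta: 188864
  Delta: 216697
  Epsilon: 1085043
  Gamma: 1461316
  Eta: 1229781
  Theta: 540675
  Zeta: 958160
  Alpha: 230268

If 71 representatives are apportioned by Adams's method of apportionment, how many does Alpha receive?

3

Standard divisor 5910804/71 ≈ 83250.761; standard quotas: Beta 2.269, Delta 2.603, Epsilon 13.033, Gamma 17.553, Eta 14.772, Theta 6.495, Zeta 11.509, Alpha 2.766.
Rounding up gives 3, 3, 14, 18, 15, 7, 12, 3 = 75 seats, so the divisor must be adjusted.
With modified divisor 89000: modified quotas Beta 2.122, Delta 2.435, Epsilon 12.191, Gamma 16.419, Eta 13.818, Theta 6.075, Zeta 10.766, Alpha 2.587.
Rounding up: Beta 3, Delta 3, Epsilon 13, Gamma 17, Eta 14, Theta 7, Zeta 11, Alpha 3 (total 71).
Alpha receives 3.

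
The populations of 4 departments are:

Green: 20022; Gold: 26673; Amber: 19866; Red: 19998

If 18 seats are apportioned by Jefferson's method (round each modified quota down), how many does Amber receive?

Standard divisor 86559/18 ≈ 4808.833; standard quotas: Green 4.164, Gold 5.547, Amber 4.131, Red 4.159.
Rounding down gives 4, 5, 4, 4 = 17 seats, so the divisor must be adjusted.
With modified divisor 4200: modified quotas Green 4.767, Gold 6.351, Amber 4.730, Red 4.761.
Rounding down: Green 4, Gold 6, Amber 4, Red 4 (total 18).
Amber receives 4.

4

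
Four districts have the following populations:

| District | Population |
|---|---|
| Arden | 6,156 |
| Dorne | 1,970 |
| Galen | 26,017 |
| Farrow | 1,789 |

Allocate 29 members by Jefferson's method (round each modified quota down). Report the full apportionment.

Arden: 5; Dorne: 1; Galen: 22; Farrow: 1

Standard divisor 35932/29 ≈ 1239.034; standard quotas: Arden 4.968, Dorne 1.590, Galen 20.998, Farrow 1.444.
Rounding down gives 4, 1, 20, 1 = 26 seats, so the divisor must be adjusted.
With modified divisor 1160: modified quotas Arden 5.307, Dorne 1.698, Galen 22.428, Farrow 1.542.
Rounding down: Arden 5, Dorne 1, Galen 22, Farrow 1 (total 29).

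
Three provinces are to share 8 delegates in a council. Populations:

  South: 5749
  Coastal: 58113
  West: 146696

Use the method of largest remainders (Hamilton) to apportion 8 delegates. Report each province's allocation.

Total 210558; standard divisor 210558/8 ≈ 26319.75.
Standard quotas: South 0.2184, Coastal 2.2080, West 5.5736.
Lower quotas: South 0, Coastal 2, West 5 (sum 7, leaving 1 seat).
Remainders in descending order: West 0.5736, South 0.2184, Coastal 0.2080.
Largest remainder: West receives the extra seat.

South 0, Coastal 2, West 6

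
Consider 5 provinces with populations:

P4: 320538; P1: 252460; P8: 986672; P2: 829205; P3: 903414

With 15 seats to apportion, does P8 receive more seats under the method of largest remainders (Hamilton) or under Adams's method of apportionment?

Hamilton: P4 1, P1 1, P8 5, P2 4, P3 4.
Adams: P4 2, P1 1, P8 4, P2 4, P3 4.
P8 gets 5 under Hamilton and 4 under Adams.

Hamilton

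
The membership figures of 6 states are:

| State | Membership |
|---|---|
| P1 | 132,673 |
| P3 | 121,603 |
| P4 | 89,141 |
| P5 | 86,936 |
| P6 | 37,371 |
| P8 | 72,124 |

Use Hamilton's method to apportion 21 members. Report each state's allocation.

P1 5, P3 5, P4 4, P5 3, P6 1, P8 3

Standard divisor: 539848 ÷ 21 ≈ 25707.048.
Standard quotas: P1 5.1610, P3 4.7303, P4 3.4676, P5 3.3818, P6 1.4537, P8 2.8056.
Lower quotas: P1 5, P3 4, P4 3, P5 3, P6 1, P8 2 (sum 18, leaving 3 seats).
Remainders in descending order: P8 0.8056, P3 0.7303, P4 0.4676, P6 0.4537, P5 0.3818, P1 0.1610.
Largest remainders: P8, P3, P4 receive the extra seats.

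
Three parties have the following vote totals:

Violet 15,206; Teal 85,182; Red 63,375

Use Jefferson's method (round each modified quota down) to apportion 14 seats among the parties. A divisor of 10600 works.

Violet 1, Teal 8, Red 5

With modified divisor 10600: modified quotas Violet 1.435, Teal 8.036, Red 5.979.
Rounding down: Violet 1, Teal 8, Red 5 (total 14).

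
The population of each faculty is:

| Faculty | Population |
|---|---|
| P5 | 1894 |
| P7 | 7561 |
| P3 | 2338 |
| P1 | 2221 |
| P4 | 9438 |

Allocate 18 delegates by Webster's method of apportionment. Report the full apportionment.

P5 1; P7 6; P3 2; P1 2; P4 7

Standard divisor 23452/18 ≈ 1302.889; standard quotas: P5 1.454, P7 5.803, P3 1.794, P1 1.705, P4 7.244.
Rounding to the nearest integer gives P5 1, P7 6, P3 2, P1 2, P4 7 — total 18, matching the house size, so no adjustment is needed.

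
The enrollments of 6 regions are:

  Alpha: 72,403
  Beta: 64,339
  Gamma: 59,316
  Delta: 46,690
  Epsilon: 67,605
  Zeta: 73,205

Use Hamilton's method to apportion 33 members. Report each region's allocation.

Alpha 6; Beta 6; Gamma 5; Delta 4; Epsilon 6; Zeta 6

The standard divisor is 383558/33 ≈ 11622.97.
Standard quotas: Alpha 6.2293, Beta 5.5355, Gamma 5.1033, Delta 4.0170, Epsilon 5.8165, Zeta 6.2983.
Lower quotas: Alpha 6, Beta 5, Gamma 5, Delta 4, Epsilon 5, Zeta 6 (sum 31, leaving 2 seats).
Remainders in descending order: Epsilon 0.8165, Beta 0.5355, Zeta 0.2983, Alpha 0.2293, Gamma 0.1033, Delta 0.0170.
The surplus seats go to Epsilon, Beta.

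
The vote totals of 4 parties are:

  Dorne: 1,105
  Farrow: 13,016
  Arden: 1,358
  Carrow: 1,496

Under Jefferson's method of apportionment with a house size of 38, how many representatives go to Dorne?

Standard divisor 16975/38 ≈ 446.711; standard quotas: Dorne 2.474, Farrow 29.137, Arden 3.040, Carrow 3.349.
Rounding down gives 2, 29, 3, 3 = 37 seats, so the divisor must be adjusted.
With modified divisor 430: modified quotas Dorne 2.570, Farrow 30.270, Arden 3.158, Carrow 3.479.
Rounding down: Dorne 2, Farrow 30, Arden 3, Carrow 3 (total 38).
Dorne receives 2.

2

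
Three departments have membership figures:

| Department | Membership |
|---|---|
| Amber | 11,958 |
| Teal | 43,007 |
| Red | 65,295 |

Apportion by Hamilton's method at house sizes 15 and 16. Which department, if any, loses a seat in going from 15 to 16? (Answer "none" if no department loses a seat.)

Amber

At 15 seats: Amber 2, Teal 5, Red 8.
At 16 seats: Amber 1, Teal 6, Red 9.
Amber drops from 2 to 1.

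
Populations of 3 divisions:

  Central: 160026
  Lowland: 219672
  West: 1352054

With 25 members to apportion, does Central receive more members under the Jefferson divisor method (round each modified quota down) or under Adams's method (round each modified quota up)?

Adams

Jefferson: Central 2, Lowland 3, West 20.
Adams: Central 3, Lowland 3, West 19.
Central gets 2 under Jefferson and 3 under Adams.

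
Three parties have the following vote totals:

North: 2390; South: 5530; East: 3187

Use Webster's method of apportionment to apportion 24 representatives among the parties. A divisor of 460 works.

North=5; South=12; East=7

With modified divisor 460: modified quotas North 5.196, South 12.022, East 6.928.
Rounding to the nearest integer: North 5, South 12, East 7 (total 24).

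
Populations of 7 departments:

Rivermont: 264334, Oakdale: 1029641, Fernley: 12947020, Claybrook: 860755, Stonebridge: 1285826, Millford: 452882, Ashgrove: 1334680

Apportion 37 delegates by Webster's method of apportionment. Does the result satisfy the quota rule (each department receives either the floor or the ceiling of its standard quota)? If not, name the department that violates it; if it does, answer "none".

Standard quotas: Rivermont 0.538, Oakdale 2.096, Fernley 26.357, Claybrook 1.752, Stonebridge 2.618, Millford 0.922, Ashgrove 2.717.
Webster allocation: Rivermont 1, Oakdale 2, Fernley 25, Claybrook 2, Stonebridge 3, Millford 1, Ashgrove 3.
Fernley has quota 26.357 (lower 26, upper 27) but receives 25 — outside the quota interval.

Fernley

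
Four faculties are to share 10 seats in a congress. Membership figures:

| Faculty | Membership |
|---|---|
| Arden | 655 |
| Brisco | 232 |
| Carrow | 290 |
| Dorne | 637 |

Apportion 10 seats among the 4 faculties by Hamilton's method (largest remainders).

Arden 4; Brisco 1; Carrow 2; Dorne 3

Standard divisor: 1814 ÷ 10 ≈ 181.4.
Standard quotas: Arden 3.611, Brisco 1.279, Carrow 1.599, Dorne 3.512.
Lower quotas: Arden 3, Brisco 1, Carrow 1, Dorne 3 (sum 8, leaving 2 seats).
Remainders in descending order: Arden 0.611, Carrow 0.599, Dorne 0.512, Brisco 0.279.
The surplus seats go to Arden, Carrow.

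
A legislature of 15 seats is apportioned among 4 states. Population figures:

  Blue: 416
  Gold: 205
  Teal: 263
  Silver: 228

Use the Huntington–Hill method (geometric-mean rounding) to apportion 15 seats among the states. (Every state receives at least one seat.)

Blue 6; Gold 3; Teal 3; Silver 3

With divisor 75.94: modified quotas Blue 5.478, Gold 2.699, Teal 3.463, Silver 3.002.
Geometric-mean thresholds: Blue √(5·6)=5.477, Gold √(2·3)=2.449, Teal √(3·4)=3.464, Silver √(3·4)=3.464.
Each quota rounded against its threshold gives Blue 6, Gold 3, Teal 3, Silver 3 (total 15).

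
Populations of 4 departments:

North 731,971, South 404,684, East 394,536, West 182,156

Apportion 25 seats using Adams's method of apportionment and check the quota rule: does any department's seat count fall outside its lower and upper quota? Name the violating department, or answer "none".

none

Standard quotas: North 10.680, South 5.905, East 5.757, West 2.658.
Adams allocation: North 10, South 6, East 6, West 3.
Every allocation lies between the lower and upper quota.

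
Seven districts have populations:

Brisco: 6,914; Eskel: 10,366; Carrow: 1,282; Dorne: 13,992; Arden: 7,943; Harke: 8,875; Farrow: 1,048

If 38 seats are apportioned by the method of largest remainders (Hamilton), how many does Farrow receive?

Standard divisor: 50420 ÷ 38 ≈ 1326.842.
Standard quotas: Brisco 5.2109, Eskel 7.8125, Carrow 0.9662, Dorne 10.5453, Arden 5.9864, Harke 6.6888, Farrow 0.7898.
Lower quotas: Brisco 5, Eskel 7, Carrow 0, Dorne 10, Arden 5, Harke 6, Farrow 0 (sum 33, leaving 5 seats).
Remainders in descending order: Arden 0.9864, Carrow 0.9662, Eskel 0.8125, Farrow 0.7898, Harke 0.6888, Dorne 0.5453, Brisco 0.2109.
Largest remainders: Arden, Carrow, Eskel, Farrow, Harke receive the extra seats.
Farrow receives 1.

1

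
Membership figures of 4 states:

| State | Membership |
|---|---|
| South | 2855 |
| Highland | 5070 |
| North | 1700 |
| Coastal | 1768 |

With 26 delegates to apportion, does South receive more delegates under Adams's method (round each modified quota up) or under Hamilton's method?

Adams: South 7, Highland 11, North 4, Coastal 4.
Hamilton: South 6, Highland 12, North 4, Coastal 4.
South gets 7 under Adams and 6 under Hamilton.

Adams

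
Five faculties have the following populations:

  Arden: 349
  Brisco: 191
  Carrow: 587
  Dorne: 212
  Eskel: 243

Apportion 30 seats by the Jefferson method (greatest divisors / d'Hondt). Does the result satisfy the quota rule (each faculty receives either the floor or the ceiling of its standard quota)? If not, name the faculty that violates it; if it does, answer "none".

none

Standard quotas: Arden 6.618, Brisco 3.622, Carrow 11.131, Dorne 4.020, Eskel 4.608.
Jefferson allocation: Arden 7, Brisco 3, Carrow 12, Dorne 4, Eskel 4.
Every allocation lies between the lower and upper quota.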